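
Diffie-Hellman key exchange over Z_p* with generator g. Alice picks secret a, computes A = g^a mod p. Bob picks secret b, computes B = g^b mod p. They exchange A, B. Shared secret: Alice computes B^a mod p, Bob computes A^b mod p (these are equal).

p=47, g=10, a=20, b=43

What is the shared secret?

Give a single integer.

Answer: 12

Derivation:
A = 10^20 mod 47  (bits of 20 = 10100)
  bit 0 = 1: r = r^2 * 10 mod 47 = 1^2 * 10 = 1*10 = 10
  bit 1 = 0: r = r^2 mod 47 = 10^2 = 6
  bit 2 = 1: r = r^2 * 10 mod 47 = 6^2 * 10 = 36*10 = 31
  bit 3 = 0: r = r^2 mod 47 = 31^2 = 21
  bit 4 = 0: r = r^2 mod 47 = 21^2 = 18
  -> A = 18
B = 10^43 mod 47  (bits of 43 = 101011)
  bit 0 = 1: r = r^2 * 10 mod 47 = 1^2 * 10 = 1*10 = 10
  bit 1 = 0: r = r^2 mod 47 = 10^2 = 6
  bit 2 = 1: r = r^2 * 10 mod 47 = 6^2 * 10 = 36*10 = 31
  bit 3 = 0: r = r^2 mod 47 = 31^2 = 21
  bit 4 = 1: r = r^2 * 10 mod 47 = 21^2 * 10 = 18*10 = 39
  bit 5 = 1: r = r^2 * 10 mod 47 = 39^2 * 10 = 17*10 = 29
  -> B = 29
s = B^a = 29^20 mod 47  (bits of 20 = 10100)
  bit 0 = 1: r = r^2 * 29 mod 47 = 1^2 * 29 = 1*29 = 29
  bit 1 = 0: r = r^2 mod 47 = 29^2 = 42
  bit 2 = 1: r = r^2 * 29 mod 47 = 42^2 * 29 = 25*29 = 20
  bit 3 = 0: r = r^2 mod 47 = 20^2 = 24
  bit 4 = 0: r = r^2 mod 47 = 24^2 = 12
  -> s = B^a = 12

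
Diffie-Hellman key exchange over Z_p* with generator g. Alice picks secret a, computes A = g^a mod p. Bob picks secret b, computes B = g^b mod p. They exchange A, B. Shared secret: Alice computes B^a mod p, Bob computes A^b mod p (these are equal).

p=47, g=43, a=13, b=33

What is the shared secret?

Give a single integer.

A = 43^13 mod 47  (bits of 13 = 1101)
  bit 0 = 1: r = r^2 * 43 mod 47 = 1^2 * 43 = 1*43 = 43
  bit 1 = 1: r = r^2 * 43 mod 47 = 43^2 * 43 = 16*43 = 30
  bit 2 = 0: r = r^2 mod 47 = 30^2 = 7
  bit 3 = 1: r = r^2 * 43 mod 47 = 7^2 * 43 = 2*43 = 39
  -> A = 39
B = 43^33 mod 47  (bits of 33 = 100001)
  bit 0 = 1: r = r^2 * 43 mod 47 = 1^2 * 43 = 1*43 = 43
  bit 1 = 0: r = r^2 mod 47 = 43^2 = 16
  bit 2 = 0: r = r^2 mod 47 = 16^2 = 21
  bit 3 = 0: r = r^2 mod 47 = 21^2 = 18
  bit 4 = 0: r = r^2 mod 47 = 18^2 = 42
  bit 5 = 1: r = r^2 * 43 mod 47 = 42^2 * 43 = 25*43 = 41
  -> B = 41
s = B^a = 41^13 mod 47  (bits of 13 = 1101)
  bit 0 = 1: r = r^2 * 41 mod 47 = 1^2 * 41 = 1*41 = 41
  bit 1 = 1: r = r^2 * 41 mod 47 = 41^2 * 41 = 36*41 = 19
  bit 2 = 0: r = r^2 mod 47 = 19^2 = 32
  bit 3 = 1: r = r^2 * 41 mod 47 = 32^2 * 41 = 37*41 = 13
  -> s = B^a = 13

Answer: 13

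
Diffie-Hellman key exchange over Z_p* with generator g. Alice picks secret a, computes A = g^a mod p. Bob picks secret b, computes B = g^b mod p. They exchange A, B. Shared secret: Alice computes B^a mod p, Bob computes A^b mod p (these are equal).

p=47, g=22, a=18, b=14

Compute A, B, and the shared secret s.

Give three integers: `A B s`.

Answer: 4 24 32

Derivation:
A = 22^18 mod 47  (bits of 18 = 10010)
  bit 0 = 1: r = r^2 * 22 mod 47 = 1^2 * 22 = 1*22 = 22
  bit 1 = 0: r = r^2 mod 47 = 22^2 = 14
  bit 2 = 0: r = r^2 mod 47 = 14^2 = 8
  bit 3 = 1: r = r^2 * 22 mod 47 = 8^2 * 22 = 17*22 = 45
  bit 4 = 0: r = r^2 mod 47 = 45^2 = 4
  -> A = 4
B = 22^14 mod 47  (bits of 14 = 1110)
  bit 0 = 1: r = r^2 * 22 mod 47 = 1^2 * 22 = 1*22 = 22
  bit 1 = 1: r = r^2 * 22 mod 47 = 22^2 * 22 = 14*22 = 26
  bit 2 = 1: r = r^2 * 22 mod 47 = 26^2 * 22 = 18*22 = 20
  bit 3 = 0: r = r^2 mod 47 = 20^2 = 24
  -> B = 24
s = B^a = 24^18 mod 47  (bits of 18 = 10010)
  bit 0 = 1: r = r^2 * 24 mod 47 = 1^2 * 24 = 1*24 = 24
  bit 1 = 0: r = r^2 mod 47 = 24^2 = 12
  bit 2 = 0: r = r^2 mod 47 = 12^2 = 3
  bit 3 = 1: r = r^2 * 24 mod 47 = 3^2 * 24 = 9*24 = 28
  bit 4 = 0: r = r^2 mod 47 = 28^2 = 32
  -> s = B^a = 32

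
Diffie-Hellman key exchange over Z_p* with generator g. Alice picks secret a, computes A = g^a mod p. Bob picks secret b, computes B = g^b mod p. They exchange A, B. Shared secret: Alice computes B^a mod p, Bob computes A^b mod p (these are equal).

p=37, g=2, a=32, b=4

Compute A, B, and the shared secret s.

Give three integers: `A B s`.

Answer: 7 16 33

Derivation:
A = 2^32 mod 37  (bits of 32 = 100000)
  bit 0 = 1: r = r^2 * 2 mod 37 = 1^2 * 2 = 1*2 = 2
  bit 1 = 0: r = r^2 mod 37 = 2^2 = 4
  bit 2 = 0: r = r^2 mod 37 = 4^2 = 16
  bit 3 = 0: r = r^2 mod 37 = 16^2 = 34
  bit 4 = 0: r = r^2 mod 37 = 34^2 = 9
  bit 5 = 0: r = r^2 mod 37 = 9^2 = 7
  -> A = 7
B = 2^4 mod 37  (bits of 4 = 100)
  bit 0 = 1: r = r^2 * 2 mod 37 = 1^2 * 2 = 1*2 = 2
  bit 1 = 0: r = r^2 mod 37 = 2^2 = 4
  bit 2 = 0: r = r^2 mod 37 = 4^2 = 16
  -> B = 16
s = B^a = 16^32 mod 37  (bits of 32 = 100000)
  bit 0 = 1: r = r^2 * 16 mod 37 = 1^2 * 16 = 1*16 = 16
  bit 1 = 0: r = r^2 mod 37 = 16^2 = 34
  bit 2 = 0: r = r^2 mod 37 = 34^2 = 9
  bit 3 = 0: r = r^2 mod 37 = 9^2 = 7
  bit 4 = 0: r = r^2 mod 37 = 7^2 = 12
  bit 5 = 0: r = r^2 mod 37 = 12^2 = 33
  -> s = B^a = 33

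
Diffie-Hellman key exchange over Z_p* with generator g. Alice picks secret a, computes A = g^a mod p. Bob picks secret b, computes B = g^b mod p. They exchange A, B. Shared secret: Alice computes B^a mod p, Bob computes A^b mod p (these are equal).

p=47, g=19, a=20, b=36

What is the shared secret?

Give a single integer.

A = 19^20 mod 47  (bits of 20 = 10100)
  bit 0 = 1: r = r^2 * 19 mod 47 = 1^2 * 19 = 1*19 = 19
  bit 1 = 0: r = r^2 mod 47 = 19^2 = 32
  bit 2 = 1: r = r^2 * 19 mod 47 = 32^2 * 19 = 37*19 = 45
  bit 3 = 0: r = r^2 mod 47 = 45^2 = 4
  bit 4 = 0: r = r^2 mod 47 = 4^2 = 16
  -> A = 16
B = 19^36 mod 47  (bits of 36 = 100100)
  bit 0 = 1: r = r^2 * 19 mod 47 = 1^2 * 19 = 1*19 = 19
  bit 1 = 0: r = r^2 mod 47 = 19^2 = 32
  bit 2 = 0: r = r^2 mod 47 = 32^2 = 37
  bit 3 = 1: r = r^2 * 19 mod 47 = 37^2 * 19 = 6*19 = 20
  bit 4 = 0: r = r^2 mod 47 = 20^2 = 24
  bit 5 = 0: r = r^2 mod 47 = 24^2 = 12
  -> B = 12
s = B^a = 12^20 mod 47  (bits of 20 = 10100)
  bit 0 = 1: r = r^2 * 12 mod 47 = 1^2 * 12 = 1*12 = 12
  bit 1 = 0: r = r^2 mod 47 = 12^2 = 3
  bit 2 = 1: r = r^2 * 12 mod 47 = 3^2 * 12 = 9*12 = 14
  bit 3 = 0: r = r^2 mod 47 = 14^2 = 8
  bit 4 = 0: r = r^2 mod 47 = 8^2 = 17
  -> s = B^a = 17

Answer: 17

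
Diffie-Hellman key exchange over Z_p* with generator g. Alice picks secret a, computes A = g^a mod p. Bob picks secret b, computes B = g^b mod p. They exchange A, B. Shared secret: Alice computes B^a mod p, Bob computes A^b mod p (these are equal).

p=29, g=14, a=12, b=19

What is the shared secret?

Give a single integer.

A = 14^12 mod 29  (bits of 12 = 1100)
  bit 0 = 1: r = r^2 * 14 mod 29 = 1^2 * 14 = 1*14 = 14
  bit 1 = 1: r = r^2 * 14 mod 29 = 14^2 * 14 = 22*14 = 18
  bit 2 = 0: r = r^2 mod 29 = 18^2 = 5
  bit 3 = 0: r = r^2 mod 29 = 5^2 = 25
  -> A = 25
B = 14^19 mod 29  (bits of 19 = 10011)
  bit 0 = 1: r = r^2 * 14 mod 29 = 1^2 * 14 = 1*14 = 14
  bit 1 = 0: r = r^2 mod 29 = 14^2 = 22
  bit 2 = 0: r = r^2 mod 29 = 22^2 = 20
  bit 3 = 1: r = r^2 * 14 mod 29 = 20^2 * 14 = 23*14 = 3
  bit 4 = 1: r = r^2 * 14 mod 29 = 3^2 * 14 = 9*14 = 10
  -> B = 10
s = B^a = 10^12 mod 29  (bits of 12 = 1100)
  bit 0 = 1: r = r^2 * 10 mod 29 = 1^2 * 10 = 1*10 = 10
  bit 1 = 1: r = r^2 * 10 mod 29 = 10^2 * 10 = 13*10 = 14
  bit 2 = 0: r = r^2 mod 29 = 14^2 = 22
  bit 3 = 0: r = r^2 mod 29 = 22^2 = 20
  -> s = B^a = 20

Answer: 20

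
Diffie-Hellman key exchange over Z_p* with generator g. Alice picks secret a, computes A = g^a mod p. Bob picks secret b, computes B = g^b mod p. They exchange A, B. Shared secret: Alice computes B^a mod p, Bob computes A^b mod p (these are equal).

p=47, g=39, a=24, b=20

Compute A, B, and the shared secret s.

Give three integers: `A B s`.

A = 39^24 mod 47  (bits of 24 = 11000)
  bit 0 = 1: r = r^2 * 39 mod 47 = 1^2 * 39 = 1*39 = 39
  bit 1 = 1: r = r^2 * 39 mod 47 = 39^2 * 39 = 17*39 = 5
  bit 2 = 0: r = r^2 mod 47 = 5^2 = 25
  bit 3 = 0: r = r^2 mod 47 = 25^2 = 14
  bit 4 = 0: r = r^2 mod 47 = 14^2 = 8
  -> A = 8
B = 39^20 mod 47  (bits of 20 = 10100)
  bit 0 = 1: r = r^2 * 39 mod 47 = 1^2 * 39 = 1*39 = 39
  bit 1 = 0: r = r^2 mod 47 = 39^2 = 17
  bit 2 = 1: r = r^2 * 39 mod 47 = 17^2 * 39 = 7*39 = 38
  bit 3 = 0: r = r^2 mod 47 = 38^2 = 34
  bit 4 = 0: r = r^2 mod 47 = 34^2 = 28
  -> B = 28
s = B^a = 28^24 mod 47  (bits of 24 = 11000)
  bit 0 = 1: r = r^2 * 28 mod 47 = 1^2 * 28 = 1*28 = 28
  bit 1 = 1: r = r^2 * 28 mod 47 = 28^2 * 28 = 32*28 = 3
  bit 2 = 0: r = r^2 mod 47 = 3^2 = 9
  bit 3 = 0: r = r^2 mod 47 = 9^2 = 34
  bit 4 = 0: r = r^2 mod 47 = 34^2 = 28
  -> s = B^a = 28

Answer: 8 28 28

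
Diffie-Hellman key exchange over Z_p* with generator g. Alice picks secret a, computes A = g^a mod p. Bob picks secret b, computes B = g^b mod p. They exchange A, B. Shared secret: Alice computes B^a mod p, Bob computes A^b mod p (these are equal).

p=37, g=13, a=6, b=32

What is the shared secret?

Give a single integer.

A = 13^6 mod 37  (bits of 6 = 110)
  bit 0 = 1: r = r^2 * 13 mod 37 = 1^2 * 13 = 1*13 = 13
  bit 1 = 1: r = r^2 * 13 mod 37 = 13^2 * 13 = 21*13 = 14
  bit 2 = 0: r = r^2 mod 37 = 14^2 = 11
  -> A = 11
B = 13^32 mod 37  (bits of 32 = 100000)
  bit 0 = 1: r = r^2 * 13 mod 37 = 1^2 * 13 = 1*13 = 13
  bit 1 = 0: r = r^2 mod 37 = 13^2 = 21
  bit 2 = 0: r = r^2 mod 37 = 21^2 = 34
  bit 3 = 0: r = r^2 mod 37 = 34^2 = 9
  bit 4 = 0: r = r^2 mod 37 = 9^2 = 7
  bit 5 = 0: r = r^2 mod 37 = 7^2 = 12
  -> B = 12
s = B^a = 12^6 mod 37  (bits of 6 = 110)
  bit 0 = 1: r = r^2 * 12 mod 37 = 1^2 * 12 = 1*12 = 12
  bit 1 = 1: r = r^2 * 12 mod 37 = 12^2 * 12 = 33*12 = 26
  bit 2 = 0: r = r^2 mod 37 = 26^2 = 10
  -> s = B^a = 10

Answer: 10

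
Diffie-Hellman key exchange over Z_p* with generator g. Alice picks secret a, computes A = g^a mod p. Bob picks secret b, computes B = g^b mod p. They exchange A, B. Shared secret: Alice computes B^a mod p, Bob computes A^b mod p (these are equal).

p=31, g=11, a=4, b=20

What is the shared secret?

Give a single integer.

Answer: 25

Derivation:
A = 11^4 mod 31  (bits of 4 = 100)
  bit 0 = 1: r = r^2 * 11 mod 31 = 1^2 * 11 = 1*11 = 11
  bit 1 = 0: r = r^2 mod 31 = 11^2 = 28
  bit 2 = 0: r = r^2 mod 31 = 28^2 = 9
  -> A = 9
B = 11^20 mod 31  (bits of 20 = 10100)
  bit 0 = 1: r = r^2 * 11 mod 31 = 1^2 * 11 = 1*11 = 11
  bit 1 = 0: r = r^2 mod 31 = 11^2 = 28
  bit 2 = 1: r = r^2 * 11 mod 31 = 28^2 * 11 = 9*11 = 6
  bit 3 = 0: r = r^2 mod 31 = 6^2 = 5
  bit 4 = 0: r = r^2 mod 31 = 5^2 = 25
  -> B = 25
s = B^a = 25^4 mod 31  (bits of 4 = 100)
  bit 0 = 1: r = r^2 * 25 mod 31 = 1^2 * 25 = 1*25 = 25
  bit 1 = 0: r = r^2 mod 31 = 25^2 = 5
  bit 2 = 0: r = r^2 mod 31 = 5^2 = 25
  -> s = B^a = 25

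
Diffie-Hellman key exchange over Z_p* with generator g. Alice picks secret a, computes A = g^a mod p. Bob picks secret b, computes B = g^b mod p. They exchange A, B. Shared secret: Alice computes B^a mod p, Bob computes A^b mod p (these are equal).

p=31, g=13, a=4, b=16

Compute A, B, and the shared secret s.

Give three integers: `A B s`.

Answer: 10 18 10

Derivation:
A = 13^4 mod 31  (bits of 4 = 100)
  bit 0 = 1: r = r^2 * 13 mod 31 = 1^2 * 13 = 1*13 = 13
  bit 1 = 0: r = r^2 mod 31 = 13^2 = 14
  bit 2 = 0: r = r^2 mod 31 = 14^2 = 10
  -> A = 10
B = 13^16 mod 31  (bits of 16 = 10000)
  bit 0 = 1: r = r^2 * 13 mod 31 = 1^2 * 13 = 1*13 = 13
  bit 1 = 0: r = r^2 mod 31 = 13^2 = 14
  bit 2 = 0: r = r^2 mod 31 = 14^2 = 10
  bit 3 = 0: r = r^2 mod 31 = 10^2 = 7
  bit 4 = 0: r = r^2 mod 31 = 7^2 = 18
  -> B = 18
s = B^a = 18^4 mod 31  (bits of 4 = 100)
  bit 0 = 1: r = r^2 * 18 mod 31 = 1^2 * 18 = 1*18 = 18
  bit 1 = 0: r = r^2 mod 31 = 18^2 = 14
  bit 2 = 0: r = r^2 mod 31 = 14^2 = 10
  -> s = B^a = 10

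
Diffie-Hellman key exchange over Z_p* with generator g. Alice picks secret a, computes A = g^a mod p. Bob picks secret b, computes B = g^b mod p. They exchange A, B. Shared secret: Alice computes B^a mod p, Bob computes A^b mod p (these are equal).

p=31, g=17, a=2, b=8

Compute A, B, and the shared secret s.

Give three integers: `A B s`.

A = 17^2 mod 31  (bits of 2 = 10)
  bit 0 = 1: r = r^2 * 17 mod 31 = 1^2 * 17 = 1*17 = 17
  bit 1 = 0: r = r^2 mod 31 = 17^2 = 10
  -> A = 10
B = 17^8 mod 31  (bits of 8 = 1000)
  bit 0 = 1: r = r^2 * 17 mod 31 = 1^2 * 17 = 1*17 = 17
  bit 1 = 0: r = r^2 mod 31 = 17^2 = 10
  bit 2 = 0: r = r^2 mod 31 = 10^2 = 7
  bit 3 = 0: r = r^2 mod 31 = 7^2 = 18
  -> B = 18
s = B^a = 18^2 mod 31  (bits of 2 = 10)
  bit 0 = 1: r = r^2 * 18 mod 31 = 1^2 * 18 = 1*18 = 18
  bit 1 = 0: r = r^2 mod 31 = 18^2 = 14
  -> s = B^a = 14

Answer: 10 18 14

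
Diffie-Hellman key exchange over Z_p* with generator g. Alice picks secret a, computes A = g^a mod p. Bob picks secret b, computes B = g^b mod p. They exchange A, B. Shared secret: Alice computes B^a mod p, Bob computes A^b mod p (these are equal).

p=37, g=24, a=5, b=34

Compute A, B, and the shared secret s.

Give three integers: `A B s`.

A = 24^5 mod 37  (bits of 5 = 101)
  bit 0 = 1: r = r^2 * 24 mod 37 = 1^2 * 24 = 1*24 = 24
  bit 1 = 0: r = r^2 mod 37 = 24^2 = 21
  bit 2 = 1: r = r^2 * 24 mod 37 = 21^2 * 24 = 34*24 = 2
  -> A = 2
B = 24^34 mod 37  (bits of 34 = 100010)
  bit 0 = 1: r = r^2 * 24 mod 37 = 1^2 * 24 = 1*24 = 24
  bit 1 = 0: r = r^2 mod 37 = 24^2 = 21
  bit 2 = 0: r = r^2 mod 37 = 21^2 = 34
  bit 3 = 0: r = r^2 mod 37 = 34^2 = 9
  bit 4 = 1: r = r^2 * 24 mod 37 = 9^2 * 24 = 7*24 = 20
  bit 5 = 0: r = r^2 mod 37 = 20^2 = 30
  -> B = 30
s = B^a = 30^5 mod 37  (bits of 5 = 101)
  bit 0 = 1: r = r^2 * 30 mod 37 = 1^2 * 30 = 1*30 = 30
  bit 1 = 0: r = r^2 mod 37 = 30^2 = 12
  bit 2 = 1: r = r^2 * 30 mod 37 = 12^2 * 30 = 33*30 = 28
  -> s = B^a = 28

Answer: 2 30 28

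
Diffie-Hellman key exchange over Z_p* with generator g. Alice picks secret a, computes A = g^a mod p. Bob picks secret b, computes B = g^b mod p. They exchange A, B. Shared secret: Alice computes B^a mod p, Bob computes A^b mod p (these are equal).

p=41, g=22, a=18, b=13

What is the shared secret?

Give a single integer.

A = 22^18 mod 41  (bits of 18 = 10010)
  bit 0 = 1: r = r^2 * 22 mod 41 = 1^2 * 22 = 1*22 = 22
  bit 1 = 0: r = r^2 mod 41 = 22^2 = 33
  bit 2 = 0: r = r^2 mod 41 = 33^2 = 23
  bit 3 = 1: r = r^2 * 22 mod 41 = 23^2 * 22 = 37*22 = 35
  bit 4 = 0: r = r^2 mod 41 = 35^2 = 36
  -> A = 36
B = 22^13 mod 41  (bits of 13 = 1101)
  bit 0 = 1: r = r^2 * 22 mod 41 = 1^2 * 22 = 1*22 = 22
  bit 1 = 1: r = r^2 * 22 mod 41 = 22^2 * 22 = 33*22 = 29
  bit 2 = 0: r = r^2 mod 41 = 29^2 = 21
  bit 3 = 1: r = r^2 * 22 mod 41 = 21^2 * 22 = 31*22 = 26
  -> B = 26
s = B^a = 26^18 mod 41  (bits of 18 = 10010)
  bit 0 = 1: r = r^2 * 26 mod 41 = 1^2 * 26 = 1*26 = 26
  bit 1 = 0: r = r^2 mod 41 = 26^2 = 20
  bit 2 = 0: r = r^2 mod 41 = 20^2 = 31
  bit 3 = 1: r = r^2 * 26 mod 41 = 31^2 * 26 = 18*26 = 17
  bit 4 = 0: r = r^2 mod 41 = 17^2 = 2
  -> s = B^a = 2

Answer: 2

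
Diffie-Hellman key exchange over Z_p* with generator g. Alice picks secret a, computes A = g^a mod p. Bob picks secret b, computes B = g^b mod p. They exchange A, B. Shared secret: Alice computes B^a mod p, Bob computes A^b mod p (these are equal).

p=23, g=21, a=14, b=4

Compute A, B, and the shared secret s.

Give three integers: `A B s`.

Answer: 8 16 2

Derivation:
A = 21^14 mod 23  (bits of 14 = 1110)
  bit 0 = 1: r = r^2 * 21 mod 23 = 1^2 * 21 = 1*21 = 21
  bit 1 = 1: r = r^2 * 21 mod 23 = 21^2 * 21 = 4*21 = 15
  bit 2 = 1: r = r^2 * 21 mod 23 = 15^2 * 21 = 18*21 = 10
  bit 3 = 0: r = r^2 mod 23 = 10^2 = 8
  -> A = 8
B = 21^4 mod 23  (bits of 4 = 100)
  bit 0 = 1: r = r^2 * 21 mod 23 = 1^2 * 21 = 1*21 = 21
  bit 1 = 0: r = r^2 mod 23 = 21^2 = 4
  bit 2 = 0: r = r^2 mod 23 = 4^2 = 16
  -> B = 16
s = B^a = 16^14 mod 23  (bits of 14 = 1110)
  bit 0 = 1: r = r^2 * 16 mod 23 = 1^2 * 16 = 1*16 = 16
  bit 1 = 1: r = r^2 * 16 mod 23 = 16^2 * 16 = 3*16 = 2
  bit 2 = 1: r = r^2 * 16 mod 23 = 2^2 * 16 = 4*16 = 18
  bit 3 = 0: r = r^2 mod 23 = 18^2 = 2
  -> s = B^a = 2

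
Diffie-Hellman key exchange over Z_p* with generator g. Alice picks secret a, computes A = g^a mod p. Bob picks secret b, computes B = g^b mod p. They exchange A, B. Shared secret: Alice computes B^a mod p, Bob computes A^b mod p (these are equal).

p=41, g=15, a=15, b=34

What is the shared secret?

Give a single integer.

Answer: 9

Derivation:
A = 15^15 mod 41  (bits of 15 = 1111)
  bit 0 = 1: r = r^2 * 15 mod 41 = 1^2 * 15 = 1*15 = 15
  bit 1 = 1: r = r^2 * 15 mod 41 = 15^2 * 15 = 20*15 = 13
  bit 2 = 1: r = r^2 * 15 mod 41 = 13^2 * 15 = 5*15 = 34
  bit 3 = 1: r = r^2 * 15 mod 41 = 34^2 * 15 = 8*15 = 38
  -> A = 38
B = 15^34 mod 41  (bits of 34 = 100010)
  bit 0 = 1: r = r^2 * 15 mod 41 = 1^2 * 15 = 1*15 = 15
  bit 1 = 0: r = r^2 mod 41 = 15^2 = 20
  bit 2 = 0: r = r^2 mod 41 = 20^2 = 31
  bit 3 = 0: r = r^2 mod 41 = 31^2 = 18
  bit 4 = 1: r = r^2 * 15 mod 41 = 18^2 * 15 = 37*15 = 22
  bit 5 = 0: r = r^2 mod 41 = 22^2 = 33
  -> B = 33
s = B^a = 33^15 mod 41  (bits of 15 = 1111)
  bit 0 = 1: r = r^2 * 33 mod 41 = 1^2 * 33 = 1*33 = 33
  bit 1 = 1: r = r^2 * 33 mod 41 = 33^2 * 33 = 23*33 = 21
  bit 2 = 1: r = r^2 * 33 mod 41 = 21^2 * 33 = 31*33 = 39
  bit 3 = 1: r = r^2 * 33 mod 41 = 39^2 * 33 = 4*33 = 9
  -> s = B^a = 9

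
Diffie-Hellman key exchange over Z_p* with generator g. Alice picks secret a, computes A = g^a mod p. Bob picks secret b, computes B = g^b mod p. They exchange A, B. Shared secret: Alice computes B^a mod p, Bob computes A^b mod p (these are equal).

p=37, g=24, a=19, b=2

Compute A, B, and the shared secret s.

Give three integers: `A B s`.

A = 24^19 mod 37  (bits of 19 = 10011)
  bit 0 = 1: r = r^2 * 24 mod 37 = 1^2 * 24 = 1*24 = 24
  bit 1 = 0: r = r^2 mod 37 = 24^2 = 21
  bit 2 = 0: r = r^2 mod 37 = 21^2 = 34
  bit 3 = 1: r = r^2 * 24 mod 37 = 34^2 * 24 = 9*24 = 31
  bit 4 = 1: r = r^2 * 24 mod 37 = 31^2 * 24 = 36*24 = 13
  -> A = 13
B = 24^2 mod 37  (bits of 2 = 10)
  bit 0 = 1: r = r^2 * 24 mod 37 = 1^2 * 24 = 1*24 = 24
  bit 1 = 0: r = r^2 mod 37 = 24^2 = 21
  -> B = 21
s = B^a = 21^19 mod 37  (bits of 19 = 10011)
  bit 0 = 1: r = r^2 * 21 mod 37 = 1^2 * 21 = 1*21 = 21
  bit 1 = 0: r = r^2 mod 37 = 21^2 = 34
  bit 2 = 0: r = r^2 mod 37 = 34^2 = 9
  bit 3 = 1: r = r^2 * 21 mod 37 = 9^2 * 21 = 7*21 = 36
  bit 4 = 1: r = r^2 * 21 mod 37 = 36^2 * 21 = 1*21 = 21
  -> s = B^a = 21

Answer: 13 21 21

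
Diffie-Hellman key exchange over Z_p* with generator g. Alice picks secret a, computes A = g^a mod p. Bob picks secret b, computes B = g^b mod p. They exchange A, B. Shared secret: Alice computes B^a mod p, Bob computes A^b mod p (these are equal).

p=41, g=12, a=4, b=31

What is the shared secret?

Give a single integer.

A = 12^4 mod 41  (bits of 4 = 100)
  bit 0 = 1: r = r^2 * 12 mod 41 = 1^2 * 12 = 1*12 = 12
  bit 1 = 0: r = r^2 mod 41 = 12^2 = 21
  bit 2 = 0: r = r^2 mod 41 = 21^2 = 31
  -> A = 31
B = 12^31 mod 41  (bits of 31 = 11111)
  bit 0 = 1: r = r^2 * 12 mod 41 = 1^2 * 12 = 1*12 = 12
  bit 1 = 1: r = r^2 * 12 mod 41 = 12^2 * 12 = 21*12 = 6
  bit 2 = 1: r = r^2 * 12 mod 41 = 6^2 * 12 = 36*12 = 22
  bit 3 = 1: r = r^2 * 12 mod 41 = 22^2 * 12 = 33*12 = 27
  bit 4 = 1: r = r^2 * 12 mod 41 = 27^2 * 12 = 32*12 = 15
  -> B = 15
s = B^a = 15^4 mod 41  (bits of 4 = 100)
  bit 0 = 1: r = r^2 * 15 mod 41 = 1^2 * 15 = 1*15 = 15
  bit 1 = 0: r = r^2 mod 41 = 15^2 = 20
  bit 2 = 0: r = r^2 mod 41 = 20^2 = 31
  -> s = B^a = 31

Answer: 31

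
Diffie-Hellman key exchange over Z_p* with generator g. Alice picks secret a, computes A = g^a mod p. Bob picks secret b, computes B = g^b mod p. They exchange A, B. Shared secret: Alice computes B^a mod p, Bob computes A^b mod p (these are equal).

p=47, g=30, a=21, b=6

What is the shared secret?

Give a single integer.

Answer: 6

Derivation:
A = 30^21 mod 47  (bits of 21 = 10101)
  bit 0 = 1: r = r^2 * 30 mod 47 = 1^2 * 30 = 1*30 = 30
  bit 1 = 0: r = r^2 mod 47 = 30^2 = 7
  bit 2 = 1: r = r^2 * 30 mod 47 = 7^2 * 30 = 2*30 = 13
  bit 3 = 0: r = r^2 mod 47 = 13^2 = 28
  bit 4 = 1: r = r^2 * 30 mod 47 = 28^2 * 30 = 32*30 = 20
  -> A = 20
B = 30^6 mod 47  (bits of 6 = 110)
  bit 0 = 1: r = r^2 * 30 mod 47 = 1^2 * 30 = 1*30 = 30
  bit 1 = 1: r = r^2 * 30 mod 47 = 30^2 * 30 = 7*30 = 22
  bit 2 = 0: r = r^2 mod 47 = 22^2 = 14
  -> B = 14
s = B^a = 14^21 mod 47  (bits of 21 = 10101)
  bit 0 = 1: r = r^2 * 14 mod 47 = 1^2 * 14 = 1*14 = 14
  bit 1 = 0: r = r^2 mod 47 = 14^2 = 8
  bit 2 = 1: r = r^2 * 14 mod 47 = 8^2 * 14 = 17*14 = 3
  bit 3 = 0: r = r^2 mod 47 = 3^2 = 9
  bit 4 = 1: r = r^2 * 14 mod 47 = 9^2 * 14 = 34*14 = 6
  -> s = B^a = 6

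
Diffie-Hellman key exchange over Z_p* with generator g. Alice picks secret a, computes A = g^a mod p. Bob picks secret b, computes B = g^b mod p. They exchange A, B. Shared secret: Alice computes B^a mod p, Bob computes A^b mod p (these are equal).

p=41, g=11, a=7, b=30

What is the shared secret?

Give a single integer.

A = 11^7 mod 41  (bits of 7 = 111)
  bit 0 = 1: r = r^2 * 11 mod 41 = 1^2 * 11 = 1*11 = 11
  bit 1 = 1: r = r^2 * 11 mod 41 = 11^2 * 11 = 39*11 = 19
  bit 2 = 1: r = r^2 * 11 mod 41 = 19^2 * 11 = 33*11 = 35
  -> A = 35
B = 11^30 mod 41  (bits of 30 = 11110)
  bit 0 = 1: r = r^2 * 11 mod 41 = 1^2 * 11 = 1*11 = 11
  bit 1 = 1: r = r^2 * 11 mod 41 = 11^2 * 11 = 39*11 = 19
  bit 2 = 1: r = r^2 * 11 mod 41 = 19^2 * 11 = 33*11 = 35
  bit 3 = 1: r = r^2 * 11 mod 41 = 35^2 * 11 = 36*11 = 27
  bit 4 = 0: r = r^2 mod 41 = 27^2 = 32
  -> B = 32
s = B^a = 32^7 mod 41  (bits of 7 = 111)
  bit 0 = 1: r = r^2 * 32 mod 41 = 1^2 * 32 = 1*32 = 32
  bit 1 = 1: r = r^2 * 32 mod 41 = 32^2 * 32 = 40*32 = 9
  bit 2 = 1: r = r^2 * 32 mod 41 = 9^2 * 32 = 40*32 = 9
  -> s = B^a = 9

Answer: 9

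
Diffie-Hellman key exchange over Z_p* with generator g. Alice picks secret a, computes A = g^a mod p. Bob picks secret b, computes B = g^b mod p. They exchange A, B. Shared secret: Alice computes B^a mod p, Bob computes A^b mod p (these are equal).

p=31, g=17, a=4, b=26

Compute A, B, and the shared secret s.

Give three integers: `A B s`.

Answer: 7 9 20

Derivation:
A = 17^4 mod 31  (bits of 4 = 100)
  bit 0 = 1: r = r^2 * 17 mod 31 = 1^2 * 17 = 1*17 = 17
  bit 1 = 0: r = r^2 mod 31 = 17^2 = 10
  bit 2 = 0: r = r^2 mod 31 = 10^2 = 7
  -> A = 7
B = 17^26 mod 31  (bits of 26 = 11010)
  bit 0 = 1: r = r^2 * 17 mod 31 = 1^2 * 17 = 1*17 = 17
  bit 1 = 1: r = r^2 * 17 mod 31 = 17^2 * 17 = 10*17 = 15
  bit 2 = 0: r = r^2 mod 31 = 15^2 = 8
  bit 3 = 1: r = r^2 * 17 mod 31 = 8^2 * 17 = 2*17 = 3
  bit 4 = 0: r = r^2 mod 31 = 3^2 = 9
  -> B = 9
s = B^a = 9^4 mod 31  (bits of 4 = 100)
  bit 0 = 1: r = r^2 * 9 mod 31 = 1^2 * 9 = 1*9 = 9
  bit 1 = 0: r = r^2 mod 31 = 9^2 = 19
  bit 2 = 0: r = r^2 mod 31 = 19^2 = 20
  -> s = B^a = 20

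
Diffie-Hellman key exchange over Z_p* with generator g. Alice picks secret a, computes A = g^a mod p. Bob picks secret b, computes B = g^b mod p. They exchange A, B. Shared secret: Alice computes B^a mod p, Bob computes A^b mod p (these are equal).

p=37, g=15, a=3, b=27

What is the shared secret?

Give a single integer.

Answer: 31

Derivation:
A = 15^3 mod 37  (bits of 3 = 11)
  bit 0 = 1: r = r^2 * 15 mod 37 = 1^2 * 15 = 1*15 = 15
  bit 1 = 1: r = r^2 * 15 mod 37 = 15^2 * 15 = 3*15 = 8
  -> A = 8
B = 15^27 mod 37  (bits of 27 = 11011)
  bit 0 = 1: r = r^2 * 15 mod 37 = 1^2 * 15 = 1*15 = 15
  bit 1 = 1: r = r^2 * 15 mod 37 = 15^2 * 15 = 3*15 = 8
  bit 2 = 0: r = r^2 mod 37 = 8^2 = 27
  bit 3 = 1: r = r^2 * 15 mod 37 = 27^2 * 15 = 26*15 = 20
  bit 4 = 1: r = r^2 * 15 mod 37 = 20^2 * 15 = 30*15 = 6
  -> B = 6
s = B^a = 6^3 mod 37  (bits of 3 = 11)
  bit 0 = 1: r = r^2 * 6 mod 37 = 1^2 * 6 = 1*6 = 6
  bit 1 = 1: r = r^2 * 6 mod 37 = 6^2 * 6 = 36*6 = 31
  -> s = B^a = 31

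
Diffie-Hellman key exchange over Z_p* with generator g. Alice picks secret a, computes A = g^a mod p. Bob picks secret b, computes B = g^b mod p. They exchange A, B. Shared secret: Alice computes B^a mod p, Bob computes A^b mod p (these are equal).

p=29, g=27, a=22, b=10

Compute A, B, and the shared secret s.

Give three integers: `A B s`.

Answer: 5 9 20

Derivation:
A = 27^22 mod 29  (bits of 22 = 10110)
  bit 0 = 1: r = r^2 * 27 mod 29 = 1^2 * 27 = 1*27 = 27
  bit 1 = 0: r = r^2 mod 29 = 27^2 = 4
  bit 2 = 1: r = r^2 * 27 mod 29 = 4^2 * 27 = 16*27 = 26
  bit 3 = 1: r = r^2 * 27 mod 29 = 26^2 * 27 = 9*27 = 11
  bit 4 = 0: r = r^2 mod 29 = 11^2 = 5
  -> A = 5
B = 27^10 mod 29  (bits of 10 = 1010)
  bit 0 = 1: r = r^2 * 27 mod 29 = 1^2 * 27 = 1*27 = 27
  bit 1 = 0: r = r^2 mod 29 = 27^2 = 4
  bit 2 = 1: r = r^2 * 27 mod 29 = 4^2 * 27 = 16*27 = 26
  bit 3 = 0: r = r^2 mod 29 = 26^2 = 9
  -> B = 9
s = B^a = 9^22 mod 29  (bits of 22 = 10110)
  bit 0 = 1: r = r^2 * 9 mod 29 = 1^2 * 9 = 1*9 = 9
  bit 1 = 0: r = r^2 mod 29 = 9^2 = 23
  bit 2 = 1: r = r^2 * 9 mod 29 = 23^2 * 9 = 7*9 = 5
  bit 3 = 1: r = r^2 * 9 mod 29 = 5^2 * 9 = 25*9 = 22
  bit 4 = 0: r = r^2 mod 29 = 22^2 = 20
  -> s = B^a = 20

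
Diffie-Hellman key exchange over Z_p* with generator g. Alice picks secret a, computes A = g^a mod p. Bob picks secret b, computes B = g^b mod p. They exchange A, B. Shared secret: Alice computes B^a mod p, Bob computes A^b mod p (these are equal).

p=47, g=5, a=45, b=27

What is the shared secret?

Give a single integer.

A = 5^45 mod 47  (bits of 45 = 101101)
  bit 0 = 1: r = r^2 * 5 mod 47 = 1^2 * 5 = 1*5 = 5
  bit 1 = 0: r = r^2 mod 47 = 5^2 = 25
  bit 2 = 1: r = r^2 * 5 mod 47 = 25^2 * 5 = 14*5 = 23
  bit 3 = 1: r = r^2 * 5 mod 47 = 23^2 * 5 = 12*5 = 13
  bit 4 = 0: r = r^2 mod 47 = 13^2 = 28
  bit 5 = 1: r = r^2 * 5 mod 47 = 28^2 * 5 = 32*5 = 19
  -> A = 19
B = 5^27 mod 47  (bits of 27 = 11011)
  bit 0 = 1: r = r^2 * 5 mod 47 = 1^2 * 5 = 1*5 = 5
  bit 1 = 1: r = r^2 * 5 mod 47 = 5^2 * 5 = 25*5 = 31
  bit 2 = 0: r = r^2 mod 47 = 31^2 = 21
  bit 3 = 1: r = r^2 * 5 mod 47 = 21^2 * 5 = 18*5 = 43
  bit 4 = 1: r = r^2 * 5 mod 47 = 43^2 * 5 = 16*5 = 33
  -> B = 33
s = B^a = 33^45 mod 47  (bits of 45 = 101101)
  bit 0 = 1: r = r^2 * 33 mod 47 = 1^2 * 33 = 1*33 = 33
  bit 1 = 0: r = r^2 mod 47 = 33^2 = 8
  bit 2 = 1: r = r^2 * 33 mod 47 = 8^2 * 33 = 17*33 = 44
  bit 3 = 1: r = r^2 * 33 mod 47 = 44^2 * 33 = 9*33 = 15
  bit 4 = 0: r = r^2 mod 47 = 15^2 = 37
  bit 5 = 1: r = r^2 * 33 mod 47 = 37^2 * 33 = 6*33 = 10
  -> s = B^a = 10

Answer: 10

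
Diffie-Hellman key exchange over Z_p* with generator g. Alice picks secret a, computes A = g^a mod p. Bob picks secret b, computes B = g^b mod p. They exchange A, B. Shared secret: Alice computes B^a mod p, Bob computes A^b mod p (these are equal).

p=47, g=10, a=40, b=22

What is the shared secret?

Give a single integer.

Answer: 28

Derivation:
A = 10^40 mod 47  (bits of 40 = 101000)
  bit 0 = 1: r = r^2 * 10 mod 47 = 1^2 * 10 = 1*10 = 10
  bit 1 = 0: r = r^2 mod 47 = 10^2 = 6
  bit 2 = 1: r = r^2 * 10 mod 47 = 6^2 * 10 = 36*10 = 31
  bit 3 = 0: r = r^2 mod 47 = 31^2 = 21
  bit 4 = 0: r = r^2 mod 47 = 21^2 = 18
  bit 5 = 0: r = r^2 mod 47 = 18^2 = 42
  -> A = 42
B = 10^22 mod 47  (bits of 22 = 10110)
  bit 0 = 1: r = r^2 * 10 mod 47 = 1^2 * 10 = 1*10 = 10
  bit 1 = 0: r = r^2 mod 47 = 10^2 = 6
  bit 2 = 1: r = r^2 * 10 mod 47 = 6^2 * 10 = 36*10 = 31
  bit 3 = 1: r = r^2 * 10 mod 47 = 31^2 * 10 = 21*10 = 22
  bit 4 = 0: r = r^2 mod 47 = 22^2 = 14
  -> B = 14
s = B^a = 14^40 mod 47  (bits of 40 = 101000)
  bit 0 = 1: r = r^2 * 14 mod 47 = 1^2 * 14 = 1*14 = 14
  bit 1 = 0: r = r^2 mod 47 = 14^2 = 8
  bit 2 = 1: r = r^2 * 14 mod 47 = 8^2 * 14 = 17*14 = 3
  bit 3 = 0: r = r^2 mod 47 = 3^2 = 9
  bit 4 = 0: r = r^2 mod 47 = 9^2 = 34
  bit 5 = 0: r = r^2 mod 47 = 34^2 = 28
  -> s = B^a = 28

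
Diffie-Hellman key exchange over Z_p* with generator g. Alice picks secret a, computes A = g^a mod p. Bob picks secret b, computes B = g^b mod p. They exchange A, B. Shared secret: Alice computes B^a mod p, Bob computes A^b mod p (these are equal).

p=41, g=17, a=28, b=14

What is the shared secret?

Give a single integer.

A = 17^28 mod 41  (bits of 28 = 11100)
  bit 0 = 1: r = r^2 * 17 mod 41 = 1^2 * 17 = 1*17 = 17
  bit 1 = 1: r = r^2 * 17 mod 41 = 17^2 * 17 = 2*17 = 34
  bit 2 = 1: r = r^2 * 17 mod 41 = 34^2 * 17 = 8*17 = 13
  bit 3 = 0: r = r^2 mod 41 = 13^2 = 5
  bit 4 = 0: r = r^2 mod 41 = 5^2 = 25
  -> A = 25
B = 17^14 mod 41  (bits of 14 = 1110)
  bit 0 = 1: r = r^2 * 17 mod 41 = 1^2 * 17 = 1*17 = 17
  bit 1 = 1: r = r^2 * 17 mod 41 = 17^2 * 17 = 2*17 = 34
  bit 2 = 1: r = r^2 * 17 mod 41 = 34^2 * 17 = 8*17 = 13
  bit 3 = 0: r = r^2 mod 41 = 13^2 = 5
  -> B = 5
s = B^a = 5^28 mod 41  (bits of 28 = 11100)
  bit 0 = 1: r = r^2 * 5 mod 41 = 1^2 * 5 = 1*5 = 5
  bit 1 = 1: r = r^2 * 5 mod 41 = 5^2 * 5 = 25*5 = 2
  bit 2 = 1: r = r^2 * 5 mod 41 = 2^2 * 5 = 4*5 = 20
  bit 3 = 0: r = r^2 mod 41 = 20^2 = 31
  bit 4 = 0: r = r^2 mod 41 = 31^2 = 18
  -> s = B^a = 18

Answer: 18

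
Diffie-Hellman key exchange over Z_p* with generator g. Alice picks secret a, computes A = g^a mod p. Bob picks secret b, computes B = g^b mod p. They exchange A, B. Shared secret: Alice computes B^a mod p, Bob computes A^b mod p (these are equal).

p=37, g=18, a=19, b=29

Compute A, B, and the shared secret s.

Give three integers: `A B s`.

A = 18^19 mod 37  (bits of 19 = 10011)
  bit 0 = 1: r = r^2 * 18 mod 37 = 1^2 * 18 = 1*18 = 18
  bit 1 = 0: r = r^2 mod 37 = 18^2 = 28
  bit 2 = 0: r = r^2 mod 37 = 28^2 = 7
  bit 3 = 1: r = r^2 * 18 mod 37 = 7^2 * 18 = 12*18 = 31
  bit 4 = 1: r = r^2 * 18 mod 37 = 31^2 * 18 = 36*18 = 19
  -> A = 19
B = 18^29 mod 37  (bits of 29 = 11101)
  bit 0 = 1: r = r^2 * 18 mod 37 = 1^2 * 18 = 1*18 = 18
  bit 1 = 1: r = r^2 * 18 mod 37 = 18^2 * 18 = 28*18 = 23
  bit 2 = 1: r = r^2 * 18 mod 37 = 23^2 * 18 = 11*18 = 13
  bit 3 = 0: r = r^2 mod 37 = 13^2 = 21
  bit 4 = 1: r = r^2 * 18 mod 37 = 21^2 * 18 = 34*18 = 20
  -> B = 20
s = B^a = 20^19 mod 37  (bits of 19 = 10011)
  bit 0 = 1: r = r^2 * 20 mod 37 = 1^2 * 20 = 1*20 = 20
  bit 1 = 0: r = r^2 mod 37 = 20^2 = 30
  bit 2 = 0: r = r^2 mod 37 = 30^2 = 12
  bit 3 = 1: r = r^2 * 20 mod 37 = 12^2 * 20 = 33*20 = 31
  bit 4 = 1: r = r^2 * 20 mod 37 = 31^2 * 20 = 36*20 = 17
  -> s = B^a = 17

Answer: 19 20 17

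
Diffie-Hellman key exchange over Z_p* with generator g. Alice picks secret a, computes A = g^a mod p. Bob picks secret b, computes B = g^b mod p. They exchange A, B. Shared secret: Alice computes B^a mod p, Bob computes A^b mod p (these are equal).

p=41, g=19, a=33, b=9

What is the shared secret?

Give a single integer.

Answer: 17

Derivation:
A = 19^33 mod 41  (bits of 33 = 100001)
  bit 0 = 1: r = r^2 * 19 mod 41 = 1^2 * 19 = 1*19 = 19
  bit 1 = 0: r = r^2 mod 41 = 19^2 = 33
  bit 2 = 0: r = r^2 mod 41 = 33^2 = 23
  bit 3 = 0: r = r^2 mod 41 = 23^2 = 37
  bit 4 = 0: r = r^2 mod 41 = 37^2 = 16
  bit 5 = 1: r = r^2 * 19 mod 41 = 16^2 * 19 = 10*19 = 26
  -> A = 26
B = 19^9 mod 41  (bits of 9 = 1001)
  bit 0 = 1: r = r^2 * 19 mod 41 = 1^2 * 19 = 1*19 = 19
  bit 1 = 0: r = r^2 mod 41 = 19^2 = 33
  bit 2 = 0: r = r^2 mod 41 = 33^2 = 23
  bit 3 = 1: r = r^2 * 19 mod 41 = 23^2 * 19 = 37*19 = 6
  -> B = 6
s = B^a = 6^33 mod 41  (bits of 33 = 100001)
  bit 0 = 1: r = r^2 * 6 mod 41 = 1^2 * 6 = 1*6 = 6
  bit 1 = 0: r = r^2 mod 41 = 6^2 = 36
  bit 2 = 0: r = r^2 mod 41 = 36^2 = 25
  bit 3 = 0: r = r^2 mod 41 = 25^2 = 10
  bit 4 = 0: r = r^2 mod 41 = 10^2 = 18
  bit 5 = 1: r = r^2 * 6 mod 41 = 18^2 * 6 = 37*6 = 17
  -> s = B^a = 17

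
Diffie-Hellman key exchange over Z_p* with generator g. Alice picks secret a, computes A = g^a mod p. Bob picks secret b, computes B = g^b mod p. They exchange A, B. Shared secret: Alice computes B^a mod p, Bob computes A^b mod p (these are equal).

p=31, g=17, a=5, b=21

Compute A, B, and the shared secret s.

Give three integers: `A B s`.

Answer: 26 23 30

Derivation:
A = 17^5 mod 31  (bits of 5 = 101)
  bit 0 = 1: r = r^2 * 17 mod 31 = 1^2 * 17 = 1*17 = 17
  bit 1 = 0: r = r^2 mod 31 = 17^2 = 10
  bit 2 = 1: r = r^2 * 17 mod 31 = 10^2 * 17 = 7*17 = 26
  -> A = 26
B = 17^21 mod 31  (bits of 21 = 10101)
  bit 0 = 1: r = r^2 * 17 mod 31 = 1^2 * 17 = 1*17 = 17
  bit 1 = 0: r = r^2 mod 31 = 17^2 = 10
  bit 2 = 1: r = r^2 * 17 mod 31 = 10^2 * 17 = 7*17 = 26
  bit 3 = 0: r = r^2 mod 31 = 26^2 = 25
  bit 4 = 1: r = r^2 * 17 mod 31 = 25^2 * 17 = 5*17 = 23
  -> B = 23
s = B^a = 23^5 mod 31  (bits of 5 = 101)
  bit 0 = 1: r = r^2 * 23 mod 31 = 1^2 * 23 = 1*23 = 23
  bit 1 = 0: r = r^2 mod 31 = 23^2 = 2
  bit 2 = 1: r = r^2 * 23 mod 31 = 2^2 * 23 = 4*23 = 30
  -> s = B^a = 30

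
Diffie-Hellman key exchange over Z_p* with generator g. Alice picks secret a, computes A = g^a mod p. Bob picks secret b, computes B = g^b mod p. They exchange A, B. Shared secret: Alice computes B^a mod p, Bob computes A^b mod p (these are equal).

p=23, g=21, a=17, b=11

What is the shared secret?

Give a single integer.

Answer: 22

Derivation:
A = 21^17 mod 23  (bits of 17 = 10001)
  bit 0 = 1: r = r^2 * 21 mod 23 = 1^2 * 21 = 1*21 = 21
  bit 1 = 0: r = r^2 mod 23 = 21^2 = 4
  bit 2 = 0: r = r^2 mod 23 = 4^2 = 16
  bit 3 = 0: r = r^2 mod 23 = 16^2 = 3
  bit 4 = 1: r = r^2 * 21 mod 23 = 3^2 * 21 = 9*21 = 5
  -> A = 5
B = 21^11 mod 23  (bits of 11 = 1011)
  bit 0 = 1: r = r^2 * 21 mod 23 = 1^2 * 21 = 1*21 = 21
  bit 1 = 0: r = r^2 mod 23 = 21^2 = 4
  bit 2 = 1: r = r^2 * 21 mod 23 = 4^2 * 21 = 16*21 = 14
  bit 3 = 1: r = r^2 * 21 mod 23 = 14^2 * 21 = 12*21 = 22
  -> B = 22
s = B^a = 22^17 mod 23  (bits of 17 = 10001)
  bit 0 = 1: r = r^2 * 22 mod 23 = 1^2 * 22 = 1*22 = 22
  bit 1 = 0: r = r^2 mod 23 = 22^2 = 1
  bit 2 = 0: r = r^2 mod 23 = 1^2 = 1
  bit 3 = 0: r = r^2 mod 23 = 1^2 = 1
  bit 4 = 1: r = r^2 * 22 mod 23 = 1^2 * 22 = 1*22 = 22
  -> s = B^a = 22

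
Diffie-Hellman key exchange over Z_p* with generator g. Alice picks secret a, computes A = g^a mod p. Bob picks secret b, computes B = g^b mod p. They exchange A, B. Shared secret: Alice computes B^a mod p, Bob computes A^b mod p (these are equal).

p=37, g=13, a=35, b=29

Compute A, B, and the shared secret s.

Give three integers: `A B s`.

Answer: 20 22 32

Derivation:
A = 13^35 mod 37  (bits of 35 = 100011)
  bit 0 = 1: r = r^2 * 13 mod 37 = 1^2 * 13 = 1*13 = 13
  bit 1 = 0: r = r^2 mod 37 = 13^2 = 21
  bit 2 = 0: r = r^2 mod 37 = 21^2 = 34
  bit 3 = 0: r = r^2 mod 37 = 34^2 = 9
  bit 4 = 1: r = r^2 * 13 mod 37 = 9^2 * 13 = 7*13 = 17
  bit 5 = 1: r = r^2 * 13 mod 37 = 17^2 * 13 = 30*13 = 20
  -> A = 20
B = 13^29 mod 37  (bits of 29 = 11101)
  bit 0 = 1: r = r^2 * 13 mod 37 = 1^2 * 13 = 1*13 = 13
  bit 1 = 1: r = r^2 * 13 mod 37 = 13^2 * 13 = 21*13 = 14
  bit 2 = 1: r = r^2 * 13 mod 37 = 14^2 * 13 = 11*13 = 32
  bit 3 = 0: r = r^2 mod 37 = 32^2 = 25
  bit 4 = 1: r = r^2 * 13 mod 37 = 25^2 * 13 = 33*13 = 22
  -> B = 22
s = B^a = 22^35 mod 37  (bits of 35 = 100011)
  bit 0 = 1: r = r^2 * 22 mod 37 = 1^2 * 22 = 1*22 = 22
  bit 1 = 0: r = r^2 mod 37 = 22^2 = 3
  bit 2 = 0: r = r^2 mod 37 = 3^2 = 9
  bit 3 = 0: r = r^2 mod 37 = 9^2 = 7
  bit 4 = 1: r = r^2 * 22 mod 37 = 7^2 * 22 = 12*22 = 5
  bit 5 = 1: r = r^2 * 22 mod 37 = 5^2 * 22 = 25*22 = 32
  -> s = B^a = 32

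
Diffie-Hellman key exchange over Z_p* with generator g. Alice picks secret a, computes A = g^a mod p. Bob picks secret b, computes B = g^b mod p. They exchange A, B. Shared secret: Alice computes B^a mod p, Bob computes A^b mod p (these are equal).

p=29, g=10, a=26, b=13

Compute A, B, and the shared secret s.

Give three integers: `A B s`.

Answer: 9 26 13

Derivation:
A = 10^26 mod 29  (bits of 26 = 11010)
  bit 0 = 1: r = r^2 * 10 mod 29 = 1^2 * 10 = 1*10 = 10
  bit 1 = 1: r = r^2 * 10 mod 29 = 10^2 * 10 = 13*10 = 14
  bit 2 = 0: r = r^2 mod 29 = 14^2 = 22
  bit 3 = 1: r = r^2 * 10 mod 29 = 22^2 * 10 = 20*10 = 26
  bit 4 = 0: r = r^2 mod 29 = 26^2 = 9
  -> A = 9
B = 10^13 mod 29  (bits of 13 = 1101)
  bit 0 = 1: r = r^2 * 10 mod 29 = 1^2 * 10 = 1*10 = 10
  bit 1 = 1: r = r^2 * 10 mod 29 = 10^2 * 10 = 13*10 = 14
  bit 2 = 0: r = r^2 mod 29 = 14^2 = 22
  bit 3 = 1: r = r^2 * 10 mod 29 = 22^2 * 10 = 20*10 = 26
  -> B = 26
s = B^a = 26^26 mod 29  (bits of 26 = 11010)
  bit 0 = 1: r = r^2 * 26 mod 29 = 1^2 * 26 = 1*26 = 26
  bit 1 = 1: r = r^2 * 26 mod 29 = 26^2 * 26 = 9*26 = 2
  bit 2 = 0: r = r^2 mod 29 = 2^2 = 4
  bit 3 = 1: r = r^2 * 26 mod 29 = 4^2 * 26 = 16*26 = 10
  bit 4 = 0: r = r^2 mod 29 = 10^2 = 13
  -> s = B^a = 13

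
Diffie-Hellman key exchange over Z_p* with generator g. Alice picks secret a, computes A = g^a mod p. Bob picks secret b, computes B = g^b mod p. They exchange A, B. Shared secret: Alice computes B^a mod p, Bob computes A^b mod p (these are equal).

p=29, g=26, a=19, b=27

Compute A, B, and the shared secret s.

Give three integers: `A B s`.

Answer: 11 19 8

Derivation:
A = 26^19 mod 29  (bits of 19 = 10011)
  bit 0 = 1: r = r^2 * 26 mod 29 = 1^2 * 26 = 1*26 = 26
  bit 1 = 0: r = r^2 mod 29 = 26^2 = 9
  bit 2 = 0: r = r^2 mod 29 = 9^2 = 23
  bit 3 = 1: r = r^2 * 26 mod 29 = 23^2 * 26 = 7*26 = 8
  bit 4 = 1: r = r^2 * 26 mod 29 = 8^2 * 26 = 6*26 = 11
  -> A = 11
B = 26^27 mod 29  (bits of 27 = 11011)
  bit 0 = 1: r = r^2 * 26 mod 29 = 1^2 * 26 = 1*26 = 26
  bit 1 = 1: r = r^2 * 26 mod 29 = 26^2 * 26 = 9*26 = 2
  bit 2 = 0: r = r^2 mod 29 = 2^2 = 4
  bit 3 = 1: r = r^2 * 26 mod 29 = 4^2 * 26 = 16*26 = 10
  bit 4 = 1: r = r^2 * 26 mod 29 = 10^2 * 26 = 13*26 = 19
  -> B = 19
s = B^a = 19^19 mod 29  (bits of 19 = 10011)
  bit 0 = 1: r = r^2 * 19 mod 29 = 1^2 * 19 = 1*19 = 19
  bit 1 = 0: r = r^2 mod 29 = 19^2 = 13
  bit 2 = 0: r = r^2 mod 29 = 13^2 = 24
  bit 3 = 1: r = r^2 * 19 mod 29 = 24^2 * 19 = 25*19 = 11
  bit 4 = 1: r = r^2 * 19 mod 29 = 11^2 * 19 = 5*19 = 8
  -> s = B^a = 8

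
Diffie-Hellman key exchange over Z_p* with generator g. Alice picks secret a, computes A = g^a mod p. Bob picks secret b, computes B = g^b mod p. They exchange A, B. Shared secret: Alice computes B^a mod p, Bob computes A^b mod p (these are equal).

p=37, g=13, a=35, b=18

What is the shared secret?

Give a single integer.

Answer: 36

Derivation:
A = 13^35 mod 37  (bits of 35 = 100011)
  bit 0 = 1: r = r^2 * 13 mod 37 = 1^2 * 13 = 1*13 = 13
  bit 1 = 0: r = r^2 mod 37 = 13^2 = 21
  bit 2 = 0: r = r^2 mod 37 = 21^2 = 34
  bit 3 = 0: r = r^2 mod 37 = 34^2 = 9
  bit 4 = 1: r = r^2 * 13 mod 37 = 9^2 * 13 = 7*13 = 17
  bit 5 = 1: r = r^2 * 13 mod 37 = 17^2 * 13 = 30*13 = 20
  -> A = 20
B = 13^18 mod 37  (bits of 18 = 10010)
  bit 0 = 1: r = r^2 * 13 mod 37 = 1^2 * 13 = 1*13 = 13
  bit 1 = 0: r = r^2 mod 37 = 13^2 = 21
  bit 2 = 0: r = r^2 mod 37 = 21^2 = 34
  bit 3 = 1: r = r^2 * 13 mod 37 = 34^2 * 13 = 9*13 = 6
  bit 4 = 0: r = r^2 mod 37 = 6^2 = 36
  -> B = 36
s = B^a = 36^35 mod 37  (bits of 35 = 100011)
  bit 0 = 1: r = r^2 * 36 mod 37 = 1^2 * 36 = 1*36 = 36
  bit 1 = 0: r = r^2 mod 37 = 36^2 = 1
  bit 2 = 0: r = r^2 mod 37 = 1^2 = 1
  bit 3 = 0: r = r^2 mod 37 = 1^2 = 1
  bit 4 = 1: r = r^2 * 36 mod 37 = 1^2 * 36 = 1*36 = 36
  bit 5 = 1: r = r^2 * 36 mod 37 = 36^2 * 36 = 1*36 = 36
  -> s = B^a = 36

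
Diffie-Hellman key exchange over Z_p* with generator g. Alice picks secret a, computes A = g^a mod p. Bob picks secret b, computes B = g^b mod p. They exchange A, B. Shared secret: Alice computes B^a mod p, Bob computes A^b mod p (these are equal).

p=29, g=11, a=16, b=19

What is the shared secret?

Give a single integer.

A = 11^16 mod 29  (bits of 16 = 10000)
  bit 0 = 1: r = r^2 * 11 mod 29 = 1^2 * 11 = 1*11 = 11
  bit 1 = 0: r = r^2 mod 29 = 11^2 = 5
  bit 2 = 0: r = r^2 mod 29 = 5^2 = 25
  bit 3 = 0: r = r^2 mod 29 = 25^2 = 16
  bit 4 = 0: r = r^2 mod 29 = 16^2 = 24
  -> A = 24
B = 11^19 mod 29  (bits of 19 = 10011)
  bit 0 = 1: r = r^2 * 11 mod 29 = 1^2 * 11 = 1*11 = 11
  bit 1 = 0: r = r^2 mod 29 = 11^2 = 5
  bit 2 = 0: r = r^2 mod 29 = 5^2 = 25
  bit 3 = 1: r = r^2 * 11 mod 29 = 25^2 * 11 = 16*11 = 2
  bit 4 = 1: r = r^2 * 11 mod 29 = 2^2 * 11 = 4*11 = 15
  -> B = 15
s = B^a = 15^16 mod 29  (bits of 16 = 10000)
  bit 0 = 1: r = r^2 * 15 mod 29 = 1^2 * 15 = 1*15 = 15
  bit 1 = 0: r = r^2 mod 29 = 15^2 = 22
  bit 2 = 0: r = r^2 mod 29 = 22^2 = 20
  bit 3 = 0: r = r^2 mod 29 = 20^2 = 23
  bit 4 = 0: r = r^2 mod 29 = 23^2 = 7
  -> s = B^a = 7

Answer: 7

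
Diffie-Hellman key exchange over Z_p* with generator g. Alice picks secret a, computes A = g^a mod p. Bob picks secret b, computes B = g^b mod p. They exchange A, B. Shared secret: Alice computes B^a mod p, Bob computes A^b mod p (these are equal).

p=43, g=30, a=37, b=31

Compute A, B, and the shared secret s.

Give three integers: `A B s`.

A = 30^37 mod 43  (bits of 37 = 100101)
  bit 0 = 1: r = r^2 * 30 mod 43 = 1^2 * 30 = 1*30 = 30
  bit 1 = 0: r = r^2 mod 43 = 30^2 = 40
  bit 2 = 0: r = r^2 mod 43 = 40^2 = 9
  bit 3 = 1: r = r^2 * 30 mod 43 = 9^2 * 30 = 38*30 = 22
  bit 4 = 0: r = r^2 mod 43 = 22^2 = 11
  bit 5 = 1: r = r^2 * 30 mod 43 = 11^2 * 30 = 35*30 = 18
  -> A = 18
B = 30^31 mod 43  (bits of 31 = 11111)
  bit 0 = 1: r = r^2 * 30 mod 43 = 1^2 * 30 = 1*30 = 30
  bit 1 = 1: r = r^2 * 30 mod 43 = 30^2 * 30 = 40*30 = 39
  bit 2 = 1: r = r^2 * 30 mod 43 = 39^2 * 30 = 16*30 = 7
  bit 3 = 1: r = r^2 * 30 mod 43 = 7^2 * 30 = 6*30 = 8
  bit 4 = 1: r = r^2 * 30 mod 43 = 8^2 * 30 = 21*30 = 28
  -> B = 28
s = B^a = 28^37 mod 43  (bits of 37 = 100101)
  bit 0 = 1: r = r^2 * 28 mod 43 = 1^2 * 28 = 1*28 = 28
  bit 1 = 0: r = r^2 mod 43 = 28^2 = 10
  bit 2 = 0: r = r^2 mod 43 = 10^2 = 14
  bit 3 = 1: r = r^2 * 28 mod 43 = 14^2 * 28 = 24*28 = 27
  bit 4 = 0: r = r^2 mod 43 = 27^2 = 41
  bit 5 = 1: r = r^2 * 28 mod 43 = 41^2 * 28 = 4*28 = 26
  -> s = B^a = 26

Answer: 18 28 26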